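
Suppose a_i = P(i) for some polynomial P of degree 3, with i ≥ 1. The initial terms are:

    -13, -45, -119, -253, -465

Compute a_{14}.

-8853

1st diffs: -32, -74, -134, -212.
2nd diffs: -42, -60, -78.
3rd diffs: -18, -18 (constant).
Newton forward-difference form: a_i = -13 + (-32)·C(i-1,1) + (-42)·C(i-1,2) + (-18)·C(i-1,3).
At i = 14: i-1 = 13, so a_{14} = -13 - 416 - 3276 - 5148 = -8853.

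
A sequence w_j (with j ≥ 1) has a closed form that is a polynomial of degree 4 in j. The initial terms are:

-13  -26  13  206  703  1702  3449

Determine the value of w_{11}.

24517

1st diffs: -13, 39, 193, 497, 999, 1747.
2nd diffs: 52, 154, 304, 502, 748.
3rd diffs: 102, 150, 198, 246.
4th diffs: 48, 48, 48 (constant).
Newton forward-difference form: w_j = -13 + (-13)·C(j-1,1) + 52·C(j-1,2) + 102·C(j-1,3) + 48·C(j-1,4).
At j = 11: j-1 = 10, so w_{11} = -13 - 130 + 2340 + 12240 + 10080 = 24517.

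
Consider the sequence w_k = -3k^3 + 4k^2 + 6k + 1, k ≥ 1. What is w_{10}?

-2539

w_{10} = -3·10^3 + 4·10^2 + 6·10 + 1 = -2539.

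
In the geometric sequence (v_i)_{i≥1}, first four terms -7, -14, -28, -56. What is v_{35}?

-120259084288

Common ratio r = 2.
v_i = (-7)·2^(i-1).
v_{35} = (-7)·2^34 = -120259084288.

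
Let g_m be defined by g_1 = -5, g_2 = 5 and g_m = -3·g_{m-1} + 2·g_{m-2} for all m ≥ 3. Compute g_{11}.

g_3 = -25, g_4 = 85, g_5 = -305, g_6 = 1085, g_7 = -3865, g_8 = 13765, g_9 = -49025, g_{10} = 174605, g_{11} = -621865.

-621865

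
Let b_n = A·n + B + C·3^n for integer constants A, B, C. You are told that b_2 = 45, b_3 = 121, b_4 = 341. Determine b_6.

The three given values yield: 2A + B + 9C = 45; 3A + B + 27C = 121; 4A + B + 81C = 341.
Subtracting the first from the second: A + 18C = 76.
Subtracting the second from the third: A + 54C = 220.
Solving: C = 4, A = 4, then B = 1.
Therefore b_6 = 24 + 1 + 4·729 = 2941.

2941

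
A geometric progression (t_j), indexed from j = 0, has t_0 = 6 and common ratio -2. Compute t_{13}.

-49152

t_j = 6·(-2)^(j-0).
t_{13} = 6·(-2)^13 = -49152.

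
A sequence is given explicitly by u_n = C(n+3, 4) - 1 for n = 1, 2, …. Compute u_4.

C(7, 4) = 35, so u_4 = 34.

34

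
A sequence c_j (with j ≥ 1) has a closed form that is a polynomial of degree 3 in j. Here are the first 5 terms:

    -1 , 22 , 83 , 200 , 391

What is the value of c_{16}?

1st diffs: 23, 61, 117, 191.
2nd diffs: 38, 56, 74.
3rd diffs: 18, 18 (constant).
Newton forward-difference form: c_j = -1 + 23·C(j-1,1) + 38·C(j-1,2) + 18·C(j-1,3).
At j = 16: j-1 = 15, so c_{16} = -1 + 345 + 3990 + 8190 = 12524.

12524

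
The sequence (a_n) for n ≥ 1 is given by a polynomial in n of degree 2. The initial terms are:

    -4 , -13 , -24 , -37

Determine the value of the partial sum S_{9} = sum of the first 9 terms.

-528

1st diffs: -9, -11, -13.
2nd diffs: -2, -2 (constant).
Newton forward-difference form: a_n = -4 + (-9)·C(n-1,1) + (-2)·C(n-1,2).
Continuing: …, -52, -69, -88, -109, …, a_9 = -132.
Summing n = 1..9 (9 terms) gives -528.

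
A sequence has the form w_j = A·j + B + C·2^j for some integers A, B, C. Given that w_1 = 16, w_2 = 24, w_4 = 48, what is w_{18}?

Write the equations: A + B + 2C = 16; 2A + B + 4C = 24; 4A + B + 16C = 48.
Subtracting the first from the second: A + 2C = 8.
Subtracting the second from the third: 2A + 12C = 24.
Solving: C = 1, A = 6, then B = 8.
Hence w_{18} = 6·18 + 8 + 1·262144 = 262260.

262260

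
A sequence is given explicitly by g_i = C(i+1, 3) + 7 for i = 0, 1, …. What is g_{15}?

C(16, 3) = 560, so g_{15} = 567.

567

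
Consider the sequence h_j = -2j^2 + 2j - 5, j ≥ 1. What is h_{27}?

h_{27} = -2·27^2 + 2·27 - 5 = -1409.

-1409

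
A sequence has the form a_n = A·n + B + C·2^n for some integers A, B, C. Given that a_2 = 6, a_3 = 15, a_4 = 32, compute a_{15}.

65547

The three given values yield: 2A + B + 4C = 6; 3A + B + 8C = 15; 4A + B + 16C = 32.
Subtracting the first from the second: A + 4C = 9.
Subtracting the second from the third: A + 8C = 17.
Solving: C = 2, A = 1, then B = -4.
Therefore a_{15} = 15 + (-4) + 2·32768 = 65547.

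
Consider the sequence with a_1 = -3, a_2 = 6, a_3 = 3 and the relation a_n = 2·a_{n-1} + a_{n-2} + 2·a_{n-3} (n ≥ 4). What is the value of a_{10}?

a_4 = 6, a_5 = 27, a_6 = 66, a_7 = 171, a_8 = 462, a_9 = 1227, a_{10} = 3258.

3258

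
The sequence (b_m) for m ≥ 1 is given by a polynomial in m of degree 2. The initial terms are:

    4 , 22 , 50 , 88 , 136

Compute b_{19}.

1858

1st diffs: 18, 28, 38, 48.
2nd diffs: 10, 10, 10 (constant).
Newton forward-difference form: b_m = 4 + 18·C(m-1,1) + 10·C(m-1,2).
At m = 19: m-1 = 18, so b_{19} = 4 + 324 + 1530 = 1858.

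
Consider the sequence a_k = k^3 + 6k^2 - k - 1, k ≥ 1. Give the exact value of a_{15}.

4709

a_{15} = 1·15^3 + 6·15^2 - 1·15 - 1 = 4709.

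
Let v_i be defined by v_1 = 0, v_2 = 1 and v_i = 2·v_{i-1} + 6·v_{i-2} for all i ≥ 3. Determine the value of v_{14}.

3798976

Step forward from the initial values:
v_3 = 2;  v_4 = 10;  v_5 = 32;  …;  v_{11} = 78368;  v_{12} = 285856;  v_{13} = 1041920;  v_{14} = 3798976.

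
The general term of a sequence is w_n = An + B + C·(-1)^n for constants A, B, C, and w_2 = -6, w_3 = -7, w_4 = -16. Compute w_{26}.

At n = 2, 3, 4: 2A + B + C = -6; 3A + B - C = -7; 4A + B + C = -16.
Subtracting the first from the second: A - 2C = -1.
Subtracting the second from the third: A + 2C = -9.
Solving: C = -2, A = -5, then B = 6.
Therefore w_{26} = -130 + 6 + (-2)·1 = -126.

-126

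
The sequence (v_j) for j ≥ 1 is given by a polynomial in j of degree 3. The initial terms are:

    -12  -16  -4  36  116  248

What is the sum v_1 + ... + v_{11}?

1st diffs: -4, 12, 40, 80, 132.
2nd diffs: 16, 28, 40, 52.
3rd diffs: 12, 12, 12 (constant).
So v_j = 2j^3 - 4j^2 - 6j - 4.
Continuing: …, 444, 716, 1076, 1536, …, v_{11} = 2108.
Summing j = 1..11 (11 terms) gives 6248.

6248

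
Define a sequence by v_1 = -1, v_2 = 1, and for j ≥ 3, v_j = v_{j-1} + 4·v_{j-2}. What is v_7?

v_3 = -3; v_4 = 1; v_5 = -11; v_6 = -7; v_7 = -51.

-51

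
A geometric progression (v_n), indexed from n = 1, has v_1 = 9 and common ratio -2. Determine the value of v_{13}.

v_n = 9·(-2)^(n-1).
v_{13} = 9·(-2)^12 = 36864.

36864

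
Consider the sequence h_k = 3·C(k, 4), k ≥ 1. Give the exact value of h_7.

C(7, 4) = 35, so h_7 = 105.

105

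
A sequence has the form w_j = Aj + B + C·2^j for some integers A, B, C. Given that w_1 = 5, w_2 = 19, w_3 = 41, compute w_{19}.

The three given values yield: A + B + 2C = 5; 2A + B + 4C = 19; 3A + B + 8C = 41.
Subtracting the first from the second: A + 2C = 14.
Subtracting the second from the third: A + 4C = 22.
Solving: C = 4, A = 6, then B = -9.
So w_j = 6·j + (-9) + 4·2^j; at j=19 this is 2097257.

2097257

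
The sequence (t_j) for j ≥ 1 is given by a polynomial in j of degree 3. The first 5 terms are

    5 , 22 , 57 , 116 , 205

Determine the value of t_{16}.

4880

1st diffs: 17, 35, 59, 89.
2nd diffs: 18, 24, 30.
3rd diffs: 6, 6 (constant).
So t_j = j^3 + 3j^2 + j.
Evaluating at j = 16 gives t_{16} = 4880.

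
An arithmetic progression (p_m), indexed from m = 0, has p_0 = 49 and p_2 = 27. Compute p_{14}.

-105

Common difference d = (27 - 49) / (2 - 0) = -11.
p_m = 49 + (m - 0)·(-11).
p_{14} = 49 + 14·(-11) = -105.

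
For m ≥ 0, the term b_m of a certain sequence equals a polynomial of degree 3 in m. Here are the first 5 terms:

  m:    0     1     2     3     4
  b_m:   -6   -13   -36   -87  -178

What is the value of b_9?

1st diffs: -7, -23, -51, -91.
2nd diffs: -16, -28, -40.
3rd diffs: -12, -12 (constant).
So b_m = -2m^3 - 2m^2 - 3m - 6.
Evaluating at m = 9 gives b_9 = -1653.

-1653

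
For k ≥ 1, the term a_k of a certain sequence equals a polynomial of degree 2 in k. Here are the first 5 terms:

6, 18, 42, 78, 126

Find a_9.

1st diffs: 12, 24, 36, 48.
2nd diffs: 12, 12, 12 (constant).
Newton forward-difference form: a_k = 6 + 12·C(k-1,1) + 12·C(k-1,2).
At k = 9: k-1 = 8, so a_9 = 6 + 96 + 336 = 438.

438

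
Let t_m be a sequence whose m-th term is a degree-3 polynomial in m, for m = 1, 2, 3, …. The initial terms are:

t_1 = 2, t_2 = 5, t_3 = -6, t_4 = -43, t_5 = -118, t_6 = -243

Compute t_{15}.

-5598

1st diffs: 3, -11, -37, -75, -125.
2nd diffs: -14, -26, -38, -50.
3rd diffs: -12, -12, -12 (constant).
So t_m = -2m^3 + 5m^2 + 2m - 3.
Evaluating at m = 15 gives t_{15} = -5598.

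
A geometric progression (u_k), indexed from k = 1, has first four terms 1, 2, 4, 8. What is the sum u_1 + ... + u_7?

Common ratio r = 2.
u_k = 1·2^(k-1).
S = 1·(2^7 - 1)/(2 - 1) = 1·(128 - 1)/(1) = 127.

127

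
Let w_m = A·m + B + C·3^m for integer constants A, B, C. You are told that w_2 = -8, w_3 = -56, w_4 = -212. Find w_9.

-58988

Write the equations: 2A + B + 9C = -8; 3A + B + 27C = -56; 4A + B + 81C = -212.
Subtracting the first from the second: A + 18C = -48.
Subtracting the second from the third: A + 54C = -156.
Solving: C = -3, A = 6, then B = 7.
Therefore w_9 = 54 + 7 + (-3)·19683 = -58988.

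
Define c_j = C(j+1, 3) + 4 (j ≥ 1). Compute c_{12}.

290

C(13, 3) = 286, so c_{12} = 290.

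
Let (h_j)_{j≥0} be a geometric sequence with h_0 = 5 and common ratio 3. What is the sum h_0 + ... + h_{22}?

235357947065

h_j = 5·3^(j-0).
S = 5·(3^23 - 1)/(3 - 1) = 5·(94143178827 - 1)/(2) = 235357947065.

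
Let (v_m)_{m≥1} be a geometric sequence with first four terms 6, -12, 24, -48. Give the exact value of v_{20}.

-3145728

Common ratio r = -2.
v_m = 6·(-2)^(m-1).
v_{20} = 6·(-2)^19 = -3145728.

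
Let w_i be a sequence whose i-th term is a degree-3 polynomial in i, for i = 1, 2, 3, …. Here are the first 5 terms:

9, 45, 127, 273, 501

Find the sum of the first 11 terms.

1st diffs: 36, 82, 146, 228.
2nd diffs: 46, 64, 82.
3rd diffs: 18, 18 (constant).
Newton forward-difference form: w_i = 9 + 36·C(i-1,1) + 46·C(i-1,2) + 18·C(i-1,3).
Continuing: …, 829, 1275, 1857, 2593, …, w_{11} = 4599.
Summing i = 1..11 (11 terms) gives 15609.

15609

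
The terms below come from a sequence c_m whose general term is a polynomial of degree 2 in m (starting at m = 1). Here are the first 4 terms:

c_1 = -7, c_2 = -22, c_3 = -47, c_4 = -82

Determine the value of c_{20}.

1st diffs: -15, -25, -35.
2nd diffs: -10, -10 (constant).
Newton forward-difference form: c_m = -7 + (-15)·C(m-1,1) + (-10)·C(m-1,2).
At m = 20: m-1 = 19, so c_{20} = -7 - 285 - 1710 = -2002.

-2002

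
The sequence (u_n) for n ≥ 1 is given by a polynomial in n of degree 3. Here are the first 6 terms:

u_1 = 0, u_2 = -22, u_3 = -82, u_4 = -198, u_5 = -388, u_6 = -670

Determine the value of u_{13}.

-6732

1st diffs: -22, -60, -116, -190, -282.
2nd diffs: -38, -56, -74, -92.
3rd diffs: -18, -18, -18 (constant).
So u_n = -3n^3 - n^2 + 2n + 2.
Evaluating at n = 13 gives u_{13} = -6732.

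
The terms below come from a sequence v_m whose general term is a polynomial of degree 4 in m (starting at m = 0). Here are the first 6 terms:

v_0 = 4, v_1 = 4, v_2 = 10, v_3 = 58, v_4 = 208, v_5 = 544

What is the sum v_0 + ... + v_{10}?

24002

1st diffs: 0, 6, 48, 150, 336.
2nd diffs: 6, 42, 102, 186.
3rd diffs: 36, 60, 84.
4th diffs: 24, 24 (constant).
Newton forward-difference form: v_m = 4 + 6·C(m,2) + 36·C(m,3) + 24·C(m,4).
Continuing: …, 1174, 2230, 3868, 6268, …, v_{10} = 9634.
Summing m = 0..10 (11 terms) gives 24002.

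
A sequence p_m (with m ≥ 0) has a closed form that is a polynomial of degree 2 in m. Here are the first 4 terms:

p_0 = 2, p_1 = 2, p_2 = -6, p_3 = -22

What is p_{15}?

-838

1st diffs: 0, -8, -16.
2nd diffs: -8, -8 (constant).
Newton forward-difference form: p_m = 2 + (-8)·C(m,2).
At m = 15: m = 15, so p_{15} = 2 - 840 = -838.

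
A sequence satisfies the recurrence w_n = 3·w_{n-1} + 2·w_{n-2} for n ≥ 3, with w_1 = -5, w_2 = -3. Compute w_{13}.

-5867555

Iterate the recurrence:
w_3 = -19  w_4 = -63  w_5 = -227  …  w_{10} = -129879  w_{11} = -462571  w_{12} = -1647471  w_{13} = -5867555.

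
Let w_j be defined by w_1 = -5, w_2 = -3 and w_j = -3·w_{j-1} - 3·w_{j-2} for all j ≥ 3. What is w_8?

w_3 = 24  w_4 = -63  w_5 = 117  w_6 = -162  w_7 = 135  w_8 = 81.

81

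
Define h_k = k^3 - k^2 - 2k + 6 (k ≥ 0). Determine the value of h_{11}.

1194

h_{11} = 1·11^3 - 1·11^2 - 2·11 + 6 = 1194.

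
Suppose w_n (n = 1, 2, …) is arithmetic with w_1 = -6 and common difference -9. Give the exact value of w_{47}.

-420

w_n = -6 + (n - 1)·(-9).
w_{47} = -6 + 46·(-9) = -420.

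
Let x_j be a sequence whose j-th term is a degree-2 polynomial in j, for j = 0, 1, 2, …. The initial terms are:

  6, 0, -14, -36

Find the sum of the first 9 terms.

1st diffs: -6, -14, -22.
2nd diffs: -8, -8 (constant).
Newton forward-difference form: x_j = 6 + (-6)·C(j,1) + (-8)·C(j,2).
Continuing: …, -66, -104, -150, -204, …, x_8 = -266.
Summing j = 0..8 (9 terms) gives -834.

-834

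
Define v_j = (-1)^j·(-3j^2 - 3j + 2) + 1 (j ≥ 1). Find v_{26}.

-2103

(-1)^26 = 1; -3j^2 - 3j + 2 at j=26 is -2104; so v_{26} = -2103.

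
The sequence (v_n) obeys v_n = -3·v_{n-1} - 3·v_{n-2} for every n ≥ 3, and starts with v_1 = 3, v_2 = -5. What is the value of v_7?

-81

Step forward from the initial values:
v_3 = 6;  v_4 = -3;  v_5 = -9;  v_6 = 36;  v_7 = -81.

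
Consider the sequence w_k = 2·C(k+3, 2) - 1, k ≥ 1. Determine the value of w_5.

55

C(8, 2) = 28, so w_5 = 55.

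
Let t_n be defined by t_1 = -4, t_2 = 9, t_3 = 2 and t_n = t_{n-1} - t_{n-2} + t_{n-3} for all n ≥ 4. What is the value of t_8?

Iterate the recurrence:
t_4 = -11  t_5 = -4  t_6 = 9  t_7 = 2  t_8 = -11.

-11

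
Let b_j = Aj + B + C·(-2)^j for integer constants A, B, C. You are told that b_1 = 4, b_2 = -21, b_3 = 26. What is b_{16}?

The three given values yield: A + B - 2C = 4; 2A + B + 4C = -21; 3A + B - 8C = 26.
Subtracting the first from the second: A + 6C = -25.
Subtracting the second from the third: A - 12C = 47.
Solving: C = -4, A = -1, then B = -3.
Hence b_{16} = -1·16 + (-3) + (-4)·65536 = -262163.

-262163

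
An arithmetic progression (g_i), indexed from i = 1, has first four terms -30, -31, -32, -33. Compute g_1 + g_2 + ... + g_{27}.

-1161

Common difference d = -1.
g_i = -30 + (i - 1)·(-1).
g_{27} = -56; S = 27·(-30 + (-56))/2 = -1161.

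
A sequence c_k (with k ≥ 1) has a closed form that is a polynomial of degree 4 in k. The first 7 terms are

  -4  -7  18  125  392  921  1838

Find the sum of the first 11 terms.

1st diffs: -3, 25, 107, 267, 529, 917.
2nd diffs: 28, 82, 160, 262, 388.
3rd diffs: 54, 78, 102, 126.
4th diffs: 24, 24, 24 (constant).
So c_k = k^4 - k^3 - 5k^2 + 4k - 3.
Continuing: 3293, 5460, 8537, 12746.
Summing k = 1..11 (11 terms) gives 33319.

33319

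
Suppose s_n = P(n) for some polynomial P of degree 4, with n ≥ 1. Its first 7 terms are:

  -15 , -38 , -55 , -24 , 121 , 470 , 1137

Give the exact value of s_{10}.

1st diffs: -23, -17, 31, 145, 349, 667.
2nd diffs: 6, 48, 114, 204, 318.
3rd diffs: 42, 66, 90, 114.
4th diffs: 24, 24, 24 (constant).
Newton forward-difference form: s_n = -15 + (-23)·C(n-1,1) + 6·C(n-1,2) + 42·C(n-1,3) + 24·C(n-1,4).
At n = 10: n-1 = 9, so s_{10} = -15 - 207 + 216 + 3528 + 3024 = 6546.

6546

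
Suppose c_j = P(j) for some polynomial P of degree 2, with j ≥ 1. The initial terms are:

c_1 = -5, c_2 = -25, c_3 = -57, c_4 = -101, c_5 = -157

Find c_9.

-501

1st diffs: -20, -32, -44, -56.
2nd diffs: -12, -12, -12 (constant).
Newton forward-difference form: c_j = -5 + (-20)·C(j-1,1) + (-12)·C(j-1,2).
At j = 9: j-1 = 8, so c_9 = -5 - 160 - 336 = -501.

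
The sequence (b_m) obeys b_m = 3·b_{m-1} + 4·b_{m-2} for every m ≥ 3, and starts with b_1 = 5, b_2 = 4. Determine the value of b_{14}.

Iterate the recurrence:
b_3 = 32; b_4 = 112; b_5 = 464; …; b_{11} = 1887440; b_{12} = 7549744; b_{13} = 30198992; b_{14} = 120795952.
(Characteristic roots are 4 and -1.)

120795952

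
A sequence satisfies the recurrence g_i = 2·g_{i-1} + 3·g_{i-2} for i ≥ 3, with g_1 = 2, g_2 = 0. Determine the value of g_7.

366

Compute successive terms:
g_3 = 6  g_4 = 12  g_5 = 42  g_6 = 120  g_7 = 366.
(Characteristic roots are 3 and -1.)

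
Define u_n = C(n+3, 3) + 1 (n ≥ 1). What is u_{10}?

287

C(13, 3) = 286, so u_{10} = 287.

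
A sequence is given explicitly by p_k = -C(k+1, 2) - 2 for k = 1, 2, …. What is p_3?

-8

C(4, 2) = 6, so p_3 = -8.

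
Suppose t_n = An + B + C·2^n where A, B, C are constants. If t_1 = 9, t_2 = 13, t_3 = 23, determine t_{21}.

Write the equations: A + B + 2C = 9; 2A + B + 4C = 13; 3A + B + 8C = 23.
Subtracting the first from the second: A + 2C = 4.
Subtracting the second from the third: A + 4C = 10.
Solving: C = 3, A = -2, then B = 5.
So t_n = -2·n + 5 + 3·2^n; at n=21 this is 6291419.

6291419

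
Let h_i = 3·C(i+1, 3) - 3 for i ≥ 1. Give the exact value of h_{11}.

C(12, 3) = 220, so h_{11} = 657.

657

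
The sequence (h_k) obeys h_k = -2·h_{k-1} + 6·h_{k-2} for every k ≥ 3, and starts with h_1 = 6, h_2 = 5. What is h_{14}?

Compute successive terms:
h_3 = 26;  h_4 = -22;  h_5 = 200;  …;  h_{11} = 382880;  h_{12} = -1391968;  h_{13} = 5081216;  h_{14} = -18514240.

-18514240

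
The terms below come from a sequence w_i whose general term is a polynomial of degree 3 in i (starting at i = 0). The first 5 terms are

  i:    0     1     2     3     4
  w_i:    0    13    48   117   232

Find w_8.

1392

1st diffs: 13, 35, 69, 115.
2nd diffs: 22, 34, 46.
3rd diffs: 12, 12 (constant).
So w_i = 2i^3 + 5i^2 + 6i.
Evaluating at i = 8 gives w_8 = 1392.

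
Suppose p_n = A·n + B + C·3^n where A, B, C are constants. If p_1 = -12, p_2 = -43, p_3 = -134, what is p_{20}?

At n = 1, 2, 3: A + B + 3C = -12; 2A + B + 9C = -43; 3A + B + 27C = -134.
Subtracting the first from the second: A + 6C = -31.
Subtracting the second from the third: A + 18C = -91.
Solving: C = -5, A = -1, then B = 4.
So p_n = -1·n + 4 + (-5)·3^n; at n=20 this is -17433922021.

-17433922021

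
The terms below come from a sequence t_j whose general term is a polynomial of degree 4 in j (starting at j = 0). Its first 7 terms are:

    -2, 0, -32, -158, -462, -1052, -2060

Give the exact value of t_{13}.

1st diffs: 2, -32, -126, -304, -590, -1008.
2nd diffs: -34, -94, -178, -286, -418.
3rd diffs: -60, -84, -108, -132.
4th diffs: -24, -24, -24 (constant).
Newton forward-difference form: t_j = -2 + 2·C(j,1) + (-34)·C(j,2) + (-60)·C(j,3) + (-24)·C(j,4).
At j = 13: j = 13, so t_{13} = -2 + 26 - 2652 - 17160 - 17160 = -36948.

-36948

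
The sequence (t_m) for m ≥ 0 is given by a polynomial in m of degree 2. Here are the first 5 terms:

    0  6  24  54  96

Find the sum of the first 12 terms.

3036

1st diffs: 6, 18, 30, 42.
2nd diffs: 12, 12, 12 (constant).
So t_m = 6m^2.
Continuing: …, 150, 216, 294, 384, …, t_{11} = 726.
Summing m = 0..11 (12 terms) gives 3036.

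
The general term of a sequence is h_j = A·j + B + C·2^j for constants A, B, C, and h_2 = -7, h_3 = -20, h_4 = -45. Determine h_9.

The three given values yield: 2A + B + 4C = -7; 3A + B + 8C = -20; 4A + B + 16C = -45.
Subtracting the first from the second: A + 4C = -13.
Subtracting the second from the third: A + 8C = -25.
Solving: C = -3, A = -1, then B = 7.
Therefore h_9 = -9 + 7 + (-3)·512 = -1538.

-1538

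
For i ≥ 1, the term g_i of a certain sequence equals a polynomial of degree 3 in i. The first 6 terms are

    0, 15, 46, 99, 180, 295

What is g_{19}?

7614

1st diffs: 15, 31, 53, 81, 115.
2nd diffs: 16, 22, 28, 34.
3rd diffs: 6, 6, 6 (constant).
Newton forward-difference form: g_i = 15·C(i-1,1) + 16·C(i-1,2) + 6·C(i-1,3).
At i = 19: i-1 = 18, so g_{19} = 270 + 2448 + 4896 = 7614.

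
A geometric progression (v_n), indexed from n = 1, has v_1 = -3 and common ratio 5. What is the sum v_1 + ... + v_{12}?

v_n = (-3)·5^(n-1).
S = (-3)·(5^12 - 1)/(5 - 1) = (-3)·(244140625 - 1)/(4) = -183105468.

-183105468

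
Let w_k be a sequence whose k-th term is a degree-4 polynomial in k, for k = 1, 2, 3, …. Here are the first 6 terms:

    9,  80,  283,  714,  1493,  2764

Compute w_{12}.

1st diffs: 71, 203, 431, 779, 1271.
2nd diffs: 132, 228, 348, 492.
3rd diffs: 96, 120, 144.
4th diffs: 24, 24 (constant).
So w_k = k^4 + 6k^3 + 5k^2 - k - 2.
Evaluating at k = 12 gives w_{12} = 31810.

31810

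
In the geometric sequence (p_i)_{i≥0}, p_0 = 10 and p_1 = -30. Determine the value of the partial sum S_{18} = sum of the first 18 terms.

-968551220

Common ratio r = -3.
p_i = 10·(-3)^(i-0).
S = 10·((-3)^18 - 1)/(-3 - 1) = 10·(387420489 - 1)/(-4) = -968551220.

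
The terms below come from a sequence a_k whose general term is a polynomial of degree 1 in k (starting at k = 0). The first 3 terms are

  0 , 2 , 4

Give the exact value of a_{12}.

24

1st diffs: 2, 2 (constant).
So a_k = 2k.
Evaluating at k = 12 gives a_{12} = 24.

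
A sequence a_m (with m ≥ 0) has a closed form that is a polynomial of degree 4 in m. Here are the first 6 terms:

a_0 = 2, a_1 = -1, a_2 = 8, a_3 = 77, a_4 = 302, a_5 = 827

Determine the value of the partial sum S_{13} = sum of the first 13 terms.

1st diffs: -3, 9, 69, 225, 525.
2nd diffs: 12, 60, 156, 300.
3rd diffs: 48, 96, 144.
4th diffs: 48, 48 (constant).
Newton forward-difference form: a_m = 2 + (-3)·C(m,1) + 12·C(m,2) + 48·C(m,3) + 48·C(m,4).
Continuing: …, 1844, 3593, 6362, 10487, …, a_{12} = 35078.
Summing m = 0..12 (13 terms) gives 99320.

99320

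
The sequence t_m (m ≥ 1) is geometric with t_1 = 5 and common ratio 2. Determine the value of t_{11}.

5120

t_m = 5·2^(m-1).
t_{11} = 5·2^10 = 5120.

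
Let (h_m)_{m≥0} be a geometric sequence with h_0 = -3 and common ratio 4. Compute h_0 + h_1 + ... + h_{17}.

h_m = (-3)·4^(m-0).
S = (-3)·(4^18 - 1)/(4 - 1) = (-3)·(68719476736 - 1)/(3) = -68719476735.

-68719476735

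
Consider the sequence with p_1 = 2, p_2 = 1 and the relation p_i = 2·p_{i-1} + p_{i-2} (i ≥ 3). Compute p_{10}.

Step forward from the initial values:
p_3 = 4; p_4 = 9; p_5 = 22; p_6 = 53; p_7 = 128; p_8 = 309; p_9 = 746; p_{10} = 1801.

1801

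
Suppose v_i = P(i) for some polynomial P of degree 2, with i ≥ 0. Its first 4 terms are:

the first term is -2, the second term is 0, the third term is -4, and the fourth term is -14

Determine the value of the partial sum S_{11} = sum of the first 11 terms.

1st diffs: 2, -4, -10.
2nd diffs: -6, -6 (constant).
Newton forward-difference form: v_i = -2 + 2·C(i,1) + (-6)·C(i,2).
Continuing: …, -30, -52, -80, -114, …, v_{10} = -252.
Summing i = 0..10 (11 terms) gives -902.

-902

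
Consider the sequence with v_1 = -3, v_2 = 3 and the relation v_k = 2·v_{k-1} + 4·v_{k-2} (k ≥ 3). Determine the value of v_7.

Iterate the recurrence:
v_3 = -6;  v_4 = 0;  v_5 = -24;  v_6 = -48;  v_7 = -192.

-192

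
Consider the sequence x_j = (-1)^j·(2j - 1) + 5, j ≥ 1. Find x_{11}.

-16

(-1)^11 = -1; 2j - 1 at j=11 is 21; so x_{11} = -16.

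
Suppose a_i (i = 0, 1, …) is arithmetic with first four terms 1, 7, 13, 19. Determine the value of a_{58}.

349

Common difference d = 6.
a_i = 1 + (i - 0)·6.
a_{58} = 1 + 58·6 = 349.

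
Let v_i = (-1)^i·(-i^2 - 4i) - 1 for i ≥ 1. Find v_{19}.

436

(-1)^19 = -1; -i^2 - 4i at i=19 is -437; so v_{19} = 436.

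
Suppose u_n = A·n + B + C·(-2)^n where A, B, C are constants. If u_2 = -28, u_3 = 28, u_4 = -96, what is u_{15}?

At n = 2, 3, 4: 2A + B + 4C = -28; 3A + B - 8C = 28; 4A + B + 16C = -96.
Subtracting the first from the second: A - 12C = 56.
Subtracting the second from the third: A + 24C = -124.
Solving: C = -5, A = -4, then B = 0.
So u_n = -4·n + 0 + (-5)·(-2)^n; at n=15 this is 163780.

163780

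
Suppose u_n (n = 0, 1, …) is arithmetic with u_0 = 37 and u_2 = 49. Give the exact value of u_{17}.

Common difference d = (49 - 37) / (2 - 0) = 6.
u_n = 37 + (n - 0)·6.
u_{17} = 37 + 17·6 = 139.

139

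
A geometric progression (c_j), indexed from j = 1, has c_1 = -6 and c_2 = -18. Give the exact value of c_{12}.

-1062882

Common ratio r = 3.
c_j = (-6)·3^(j-1).
c_{12} = (-6)·3^11 = -1062882.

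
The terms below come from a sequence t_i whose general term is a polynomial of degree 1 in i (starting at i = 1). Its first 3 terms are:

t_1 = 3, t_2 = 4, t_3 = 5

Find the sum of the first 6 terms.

33

1st diffs: 1, 1 (constant).
So t_i = i + 2.
Continuing: 6, 7, 8.
Summing i = 1..6 (6 terms) gives 33.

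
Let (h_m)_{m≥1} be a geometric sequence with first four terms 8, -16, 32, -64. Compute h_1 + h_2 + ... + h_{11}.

Common ratio r = -2.
h_m = 8·(-2)^(m-1).
S = 8·((-2)^11 - 1)/(-2 - 1) = 8·(-2048 - 1)/(-3) = 5464.

5464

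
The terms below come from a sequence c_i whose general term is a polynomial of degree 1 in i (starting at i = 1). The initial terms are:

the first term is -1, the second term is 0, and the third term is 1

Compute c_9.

7

1st diffs: 1, 1 (constant).
So c_i = i - 2.
Evaluating at i = 9 gives c_9 = 7.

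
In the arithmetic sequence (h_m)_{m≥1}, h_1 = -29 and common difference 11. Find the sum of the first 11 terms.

h_m = -29 + (m - 1)·11.
h_{11} = 81; S = 11·(-29 + 81)/2 = 286.

286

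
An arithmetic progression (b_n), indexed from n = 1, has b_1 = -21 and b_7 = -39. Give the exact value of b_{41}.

Common difference d = (-39 - (-21)) / (7 - 1) = -3.
b_n = -21 + (n - 1)·(-3).
b_{41} = -21 + 40·(-3) = -141.

-141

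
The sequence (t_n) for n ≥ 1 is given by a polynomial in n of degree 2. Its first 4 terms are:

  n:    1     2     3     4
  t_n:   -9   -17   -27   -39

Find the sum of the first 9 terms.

-537

1st diffs: -8, -10, -12.
2nd diffs: -2, -2 (constant).
Newton forward-difference form: t_n = -9 + (-8)·C(n-1,1) + (-2)·C(n-1,2).
Continuing: …, -53, -69, -87, -107, …, t_9 = -129.
Summing n = 1..9 (9 terms) gives -537.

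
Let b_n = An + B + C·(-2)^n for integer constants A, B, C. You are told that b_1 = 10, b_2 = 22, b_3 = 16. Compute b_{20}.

1048702

Write the equations: A + B - 2C = 10; 2A + B + 4C = 22; 3A + B - 8C = 16.
Subtracting the first from the second: A + 6C = 12.
Subtracting the second from the third: A - 12C = -6.
Solving: C = 1, A = 6, then B = 6.
So b_n = 6·n + 6 + 1·(-2)^n; at n=20 this is 1048702.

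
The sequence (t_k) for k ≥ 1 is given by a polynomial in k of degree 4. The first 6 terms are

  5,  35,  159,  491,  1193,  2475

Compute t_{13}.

1st diffs: 30, 124, 332, 702, 1282.
2nd diffs: 94, 208, 370, 580.
3rd diffs: 114, 162, 210.
4th diffs: 48, 48 (constant).
Newton forward-difference form: t_k = 5 + 30·C(k-1,1) + 94·C(k-1,2) + 114·C(k-1,3) + 48·C(k-1,4).
At k = 13: k-1 = 12, so t_{13} = 5 + 360 + 6204 + 25080 + 23760 = 55409.

55409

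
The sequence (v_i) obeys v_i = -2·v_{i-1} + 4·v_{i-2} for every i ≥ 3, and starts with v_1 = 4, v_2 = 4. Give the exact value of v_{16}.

Compute successive terms:
v_3 = 8; v_4 = 0; v_5 = 32; …; v_{13} = 278528; v_{14} = -901120; v_{15} = 2916352; v_{16} = -9437184.

-9437184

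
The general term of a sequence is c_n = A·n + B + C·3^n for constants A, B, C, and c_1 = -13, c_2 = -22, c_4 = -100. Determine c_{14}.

At n = 1, 2, 4: A + B + 3C = -13; 2A + B + 9C = -22; 4A + B + 81C = -100.
Subtracting the first from the second: A + 6C = -9.
Subtracting the second from the third: 2A + 72C = -78.
Solving: C = -1, A = -3, then B = -7.
Hence c_{14} = -3·14 + (-7) + (-1)·4782969 = -4783018.

-4783018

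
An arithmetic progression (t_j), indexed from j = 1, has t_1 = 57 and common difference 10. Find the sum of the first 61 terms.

t_j = 57 + (j - 1)·10.
t_{61} = 657; S = 61·(57 + 657)/2 = 21777.

21777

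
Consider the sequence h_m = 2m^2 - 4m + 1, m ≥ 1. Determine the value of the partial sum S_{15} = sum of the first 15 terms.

Over m = 1..15: Σm = 120, Σm² = 1240.
Total = (2)·1240 + (-4)·120 + (1)·15 = 2015.

2015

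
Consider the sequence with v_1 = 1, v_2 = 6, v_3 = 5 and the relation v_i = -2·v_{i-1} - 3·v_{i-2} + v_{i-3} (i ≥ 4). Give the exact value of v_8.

365

Applying the relation repeatedly:
v_4 = -27, v_5 = 45, v_6 = -4, v_7 = -154, v_8 = 365.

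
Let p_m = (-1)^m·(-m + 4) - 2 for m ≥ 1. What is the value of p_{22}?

(-1)^22 = 1; -m + 4 at m=22 is -18; so p_{22} = -20.

-20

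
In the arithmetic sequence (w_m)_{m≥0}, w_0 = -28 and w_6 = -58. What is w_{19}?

-123

Common difference d = (-58 - (-28)) / (6 - 0) = -5.
w_m = -28 + (m - 0)·(-5).
w_{19} = -28 + 19·(-5) = -123.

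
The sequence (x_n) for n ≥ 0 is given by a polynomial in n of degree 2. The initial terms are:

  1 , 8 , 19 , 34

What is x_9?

208

1st diffs: 7, 11, 15.
2nd diffs: 4, 4 (constant).
Newton forward-difference form: x_n = 1 + 7·C(n,1) + 4·C(n,2).
At n = 9: n = 9, so x_9 = 1 + 63 + 144 = 208.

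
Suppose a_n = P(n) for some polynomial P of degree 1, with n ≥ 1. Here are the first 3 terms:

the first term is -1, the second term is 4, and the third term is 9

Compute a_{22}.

1st diffs: 5, 5 (constant).
So a_n = 5n - 6.
Evaluating at n = 22 gives a_{22} = 104.

104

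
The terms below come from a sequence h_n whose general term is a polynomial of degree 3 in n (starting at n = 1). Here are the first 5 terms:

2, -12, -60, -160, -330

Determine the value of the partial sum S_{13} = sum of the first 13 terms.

1st diffs: -14, -48, -100, -170.
2nd diffs: -34, -52, -70.
3rd diffs: -18, -18 (constant).
So h_n = -3n^3 + n^2 + 4n.
Continuing: …, -588, -952, -1440, -2070, …, h_{13} = -6370.
Summing n = 1..13 (13 terms) gives -23660.

-23660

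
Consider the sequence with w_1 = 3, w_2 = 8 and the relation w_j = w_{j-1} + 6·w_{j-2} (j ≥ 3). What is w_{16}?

Applying the relation repeatedly:
w_3 = 26; w_4 = 74; w_5 = 230; …; w_{13} = 1488854; w_{14} = 4462466; w_{15} = 13395590; w_{16} = 40170386.
(Characteristic roots are 3 and -2.)

40170386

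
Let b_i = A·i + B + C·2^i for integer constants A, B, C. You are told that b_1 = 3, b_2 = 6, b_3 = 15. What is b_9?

Write the equations: A + B + 2C = 3; 2A + B + 4C = 6; 3A + B + 8C = 15.
Subtracting the first from the second: A + 2C = 3.
Subtracting the second from the third: A + 4C = 9.
Solving: C = 3, A = -3, then B = 0.
Therefore b_9 = -27 + 0 + 3·512 = 1509.

1509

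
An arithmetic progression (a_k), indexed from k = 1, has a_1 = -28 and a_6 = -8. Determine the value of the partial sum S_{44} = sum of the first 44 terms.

2552

Common difference d = (-8 - (-28)) / (6 - 1) = 4.
a_k = -28 + (k - 1)·4.
a_{44} = 144; S = 44·(-28 + 144)/2 = 2552.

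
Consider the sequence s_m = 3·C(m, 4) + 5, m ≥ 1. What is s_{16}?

5465

C(16, 4) = 1820, so s_{16} = 5465.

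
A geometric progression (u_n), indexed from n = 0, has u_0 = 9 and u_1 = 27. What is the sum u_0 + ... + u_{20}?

47071589409

Common ratio r = 3.
u_n = 9·3^(n-0).
S = 9·(3^21 - 1)/(3 - 1) = 9·(10460353203 - 1)/(2) = 47071589409.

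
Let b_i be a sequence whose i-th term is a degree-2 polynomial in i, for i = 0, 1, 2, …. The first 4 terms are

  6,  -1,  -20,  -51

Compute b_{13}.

1st diffs: -7, -19, -31.
2nd diffs: -12, -12 (constant).
Newton forward-difference form: b_i = 6 + (-7)·C(i,1) + (-12)·C(i,2).
At i = 13: i = 13, so b_{13} = 6 - 91 - 936 = -1021.

-1021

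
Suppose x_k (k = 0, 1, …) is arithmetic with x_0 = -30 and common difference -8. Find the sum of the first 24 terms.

x_k = -30 + (k - 0)·(-8).
x_{23} = -214; S = 24·(-30 + (-214))/2 = -2928.

-2928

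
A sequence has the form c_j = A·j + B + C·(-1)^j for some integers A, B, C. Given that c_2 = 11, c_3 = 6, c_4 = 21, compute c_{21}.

96

Write the equations: 2A + B + C = 11; 3A + B - C = 6; 4A + B + C = 21.
Subtracting the first from the second: A - 2C = -5.
Subtracting the second from the third: A + 2C = 15.
Solving: C = 5, A = 5, then B = -4.
Hence c_{21} = 5·21 + (-4) + 5·(-1) = 96.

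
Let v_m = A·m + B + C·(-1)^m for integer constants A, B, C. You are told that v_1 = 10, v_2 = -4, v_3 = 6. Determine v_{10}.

At m = 1, 2, 3: A + B - C = 10; 2A + B + C = -4; 3A + B - C = 6.
Subtracting the first from the second: A + 2C = -14.
Subtracting the second from the third: A - 2C = 10.
Solving: C = -6, A = -2, then B = 6.
Therefore v_{10} = -20 + 6 + (-6)·1 = -20.

-20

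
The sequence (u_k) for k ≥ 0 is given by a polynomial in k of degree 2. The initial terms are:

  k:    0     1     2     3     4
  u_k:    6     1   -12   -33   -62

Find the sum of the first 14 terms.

1st diffs: -5, -13, -21, -29.
2nd diffs: -8, -8, -8 (constant).
Newton forward-difference form: u_k = 6 + (-5)·C(k,1) + (-8)·C(k,2).
Continuing: …, -99, -144, -197, -258, …, u_{13} = -683.
Summing k = 0..13 (14 terms) gives -3283.

-3283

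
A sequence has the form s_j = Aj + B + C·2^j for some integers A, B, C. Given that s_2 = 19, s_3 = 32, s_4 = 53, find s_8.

553

The three given values yield: 2A + B + 4C = 19; 3A + B + 8C = 32; 4A + B + 16C = 53.
Subtracting the first from the second: A + 4C = 13.
Subtracting the second from the third: A + 8C = 21.
Solving: C = 2, A = 5, then B = 1.
Therefore s_8 = 40 + 1 + 2·256 = 553.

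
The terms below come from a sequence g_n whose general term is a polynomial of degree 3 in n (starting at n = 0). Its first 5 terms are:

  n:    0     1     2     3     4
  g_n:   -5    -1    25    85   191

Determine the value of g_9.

1831

1st diffs: 4, 26, 60, 106.
2nd diffs: 22, 34, 46.
3rd diffs: 12, 12 (constant).
Newton forward-difference form: g_n = -5 + 4·C(n,1) + 22·C(n,2) + 12·C(n,3).
At n = 9: n = 9, so g_9 = -5 + 36 + 792 + 1008 = 1831.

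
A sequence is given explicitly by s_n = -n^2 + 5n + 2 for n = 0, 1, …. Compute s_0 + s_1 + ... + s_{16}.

-782

Over n = 0..16: Σn = 136, Σn² = 1496.
Total = (-1)·1496 + (5)·136 + (2)·17 = -782.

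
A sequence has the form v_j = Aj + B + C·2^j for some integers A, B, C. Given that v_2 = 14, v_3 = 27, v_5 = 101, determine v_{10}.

3082

Plug in j = 2, 3, 5: 2A + B + 4C = 14; 3A + B + 8C = 27; 5A + B + 32C = 101.
Subtracting the first from the second: A + 4C = 13.
Subtracting the second from the third: 2A + 24C = 74.
Solving: C = 3, A = 1, then B = 0.
So v_j = 1·j + 0 + 3·2^j; at j=10 this is 3082.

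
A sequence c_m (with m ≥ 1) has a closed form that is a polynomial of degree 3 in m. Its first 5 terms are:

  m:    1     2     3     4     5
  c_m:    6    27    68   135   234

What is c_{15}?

4304

1st diffs: 21, 41, 67, 99.
2nd diffs: 20, 26, 32.
3rd diffs: 6, 6 (constant).
Newton forward-difference form: c_m = 6 + 21·C(m-1,1) + 20·C(m-1,2) + 6·C(m-1,3).
At m = 15: m-1 = 14, so c_{15} = 6 + 294 + 1820 + 2184 = 4304.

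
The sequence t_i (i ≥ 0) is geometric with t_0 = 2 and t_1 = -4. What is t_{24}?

Common ratio r = -2.
t_i = 2·(-2)^(i-0).
t_{24} = 2·(-2)^24 = 33554432.

33554432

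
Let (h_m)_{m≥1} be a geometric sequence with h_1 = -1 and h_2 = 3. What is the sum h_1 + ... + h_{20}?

871696100

Common ratio r = -3.
h_m = (-1)·(-3)^(m-1).
S = (-1)·((-3)^20 - 1)/(-3 - 1) = (-1)·(3486784401 - 1)/(-4) = 871696100.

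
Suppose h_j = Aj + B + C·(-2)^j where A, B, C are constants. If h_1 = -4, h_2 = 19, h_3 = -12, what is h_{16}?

196685

Plug in j = 1, 2, 3: A + B - 2C = -4; 2A + B + 4C = 19; 3A + B - 8C = -12.
Subtracting the first from the second: A + 6C = 23.
Subtracting the second from the third: A - 12C = -31.
Solving: C = 3, A = 5, then B = -3.
Therefore h_{16} = 80 + (-3) + 3·65536 = 196685.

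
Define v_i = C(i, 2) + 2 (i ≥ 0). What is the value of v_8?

C(8, 2) = 28, so v_8 = 30.

30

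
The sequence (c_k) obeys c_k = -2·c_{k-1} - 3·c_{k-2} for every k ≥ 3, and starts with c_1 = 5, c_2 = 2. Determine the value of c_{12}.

-856

c_3 = -19  c_4 = 32  c_5 = -7  c_6 = -82  c_7 = 185  c_8 = -124  c_9 = -307  c_{10} = 986  c_{11} = -1051  c_{12} = -856.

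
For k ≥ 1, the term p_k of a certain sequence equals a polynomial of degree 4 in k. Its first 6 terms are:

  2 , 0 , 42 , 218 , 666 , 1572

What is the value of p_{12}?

33090

1st diffs: -2, 42, 176, 448, 906.
2nd diffs: 44, 134, 272, 458.
3rd diffs: 90, 138, 186.
4th diffs: 48, 48 (constant).
Newton forward-difference form: p_k = 2 + (-2)·C(k-1,1) + 44·C(k-1,2) + 90·C(k-1,3) + 48·C(k-1,4).
At k = 12: k-1 = 11, so p_{12} = 2 - 22 + 2420 + 14850 + 15840 = 33090.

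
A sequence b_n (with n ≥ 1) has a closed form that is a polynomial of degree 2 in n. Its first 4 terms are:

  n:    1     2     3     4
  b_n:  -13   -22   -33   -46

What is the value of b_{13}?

-253

1st diffs: -9, -11, -13.
2nd diffs: -2, -2 (constant).
So b_n = -n^2 - 6n - 6.
Evaluating at n = 13 gives b_{13} = -253.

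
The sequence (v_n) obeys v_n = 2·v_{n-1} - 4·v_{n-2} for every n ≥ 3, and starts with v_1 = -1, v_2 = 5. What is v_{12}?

Compute successive terms:
v_3 = 14, v_4 = 8, v_5 = -40, v_6 = -112, v_7 = -64, v_8 = 320, v_9 = 896, v_{10} = 512, v_{11} = -2560, v_{12} = -7168.

-7168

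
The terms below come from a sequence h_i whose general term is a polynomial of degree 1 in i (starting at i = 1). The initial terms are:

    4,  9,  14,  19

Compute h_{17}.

1st diffs: 5, 5, 5 (constant).
So h_i = 5i - 1.
Evaluating at i = 17 gives h_{17} = 84.

84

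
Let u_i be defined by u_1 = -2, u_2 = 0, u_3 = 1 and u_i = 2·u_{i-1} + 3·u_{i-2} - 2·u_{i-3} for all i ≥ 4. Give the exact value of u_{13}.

Iterate the recurrence:
u_4 = 6  u_5 = 15  u_6 = 46  u_7 = 125  u_8 = 358  u_9 = 999  u_{10} = 2822  u_{11} = 7925  u_{12} = 22318  u_{13} = 62767.

62767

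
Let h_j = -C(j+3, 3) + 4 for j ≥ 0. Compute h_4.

C(7, 3) = 35, so h_4 = -31.

-31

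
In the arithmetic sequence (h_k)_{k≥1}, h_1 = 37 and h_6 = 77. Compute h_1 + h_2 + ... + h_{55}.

Common difference d = (77 - 37) / (6 - 1) = 8.
h_k = 37 + (k - 1)·8.
h_{55} = 469; S = 55·(37 + 469)/2 = 13915.

13915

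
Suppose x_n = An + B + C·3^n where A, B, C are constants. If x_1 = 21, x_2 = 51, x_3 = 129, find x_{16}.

172186983

Write the equations: A + B + 3C = 21; 2A + B + 9C = 51; 3A + B + 27C = 129.
Subtracting the first from the second: A + 6C = 30.
Subtracting the second from the third: A + 18C = 78.
Solving: C = 4, A = 6, then B = 3.
So x_n = 6·n + 3 + 4·3^n; at n=16 this is 172186983.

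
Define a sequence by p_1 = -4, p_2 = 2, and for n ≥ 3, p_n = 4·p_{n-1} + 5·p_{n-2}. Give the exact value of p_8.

Applying the relation repeatedly:
p_3 = -12; p_4 = -38; p_5 = -212; p_6 = -1038; p_7 = -5212; p_8 = -26038.
(Characteristic roots are 5 and -1.)

-26038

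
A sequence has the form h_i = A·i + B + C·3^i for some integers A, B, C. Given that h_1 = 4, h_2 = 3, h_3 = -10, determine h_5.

-216

The three given values yield: A + B + 3C = 4; 2A + B + 9C = 3; 3A + B + 27C = -10.
Subtracting the first from the second: A + 6C = -1.
Subtracting the second from the third: A + 18C = -13.
Solving: C = -1, A = 5, then B = 2.
So h_i = 5·i + 2 + (-1)·3^i; at i=5 this is -216.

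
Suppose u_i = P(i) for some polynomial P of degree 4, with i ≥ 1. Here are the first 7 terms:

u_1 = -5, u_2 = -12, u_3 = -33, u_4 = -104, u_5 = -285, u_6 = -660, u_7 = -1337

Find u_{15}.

1st diffs: -7, -21, -71, -181, -375, -677.
2nd diffs: -14, -50, -110, -194, -302.
3rd diffs: -36, -60, -84, -108.
4th diffs: -24, -24, -24 (constant).
Newton forward-difference form: u_i = -5 + (-7)·C(i-1,1) + (-14)·C(i-1,2) + (-36)·C(i-1,3) + (-24)·C(i-1,4).
At i = 15: i-1 = 14, so u_{15} = -5 - 98 - 1274 - 13104 - 24024 = -38505.

-38505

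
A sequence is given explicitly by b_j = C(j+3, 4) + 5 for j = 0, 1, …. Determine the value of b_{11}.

1006

C(14, 4) = 1001, so b_{11} = 1006.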